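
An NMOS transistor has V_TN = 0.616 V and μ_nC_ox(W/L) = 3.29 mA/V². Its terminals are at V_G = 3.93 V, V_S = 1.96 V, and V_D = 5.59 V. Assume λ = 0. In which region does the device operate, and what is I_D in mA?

V_GS = V_G − V_S = 3.93 − 1.96 = 1.97 V; V_DS = V_D − V_S = 5.59 − 1.96 = 3.63 V.
V_ov = V_GS − V_TN = 1.97 − 0.616 = 1.35 V.
Since V_DS = 3.63 V ≥ V_ov = 1.35 V, the device is in saturation.
I_D = ½ k_n V_ov² = 0.5 × 3.29 × 1.35² = 3.02 mA.

Saturation; I_D = 3.02 mA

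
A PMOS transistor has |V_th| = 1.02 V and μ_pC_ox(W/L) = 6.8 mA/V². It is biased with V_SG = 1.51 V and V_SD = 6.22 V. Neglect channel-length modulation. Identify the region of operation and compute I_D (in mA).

Saturation; I_D = 0.816 mA

V_ov = V_SG − |V_th| = 1.51 − 1.02 = 0.49 V.
Since V_SD = 6.22 V ≥ V_ov = 0.49 V, the device is in saturation.
I_D = ½ k_p V_ov² = 0.5 × 6.8 × 0.49² = 0.816 mA.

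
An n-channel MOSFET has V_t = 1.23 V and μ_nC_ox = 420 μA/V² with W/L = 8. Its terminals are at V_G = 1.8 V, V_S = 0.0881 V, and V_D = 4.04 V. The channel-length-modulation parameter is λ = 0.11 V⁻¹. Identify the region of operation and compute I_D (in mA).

Saturation; I_D = 0.560 mA

V_GS = V_G − V_S = 1.8 − 0.0881 = 1.71 V; V_DS = V_D − V_S = 4.04 − 0.0881 = 3.95 V.
k_n = μ_nC_ox · (W/L) = 3.36 mA/V².
V_ov = V_GS − V_t = 1.71 − 1.23 = 0.482 V.
Since V_DS = 3.95 V ≥ V_ov = 0.482 V, the device is in saturation.
I_D = ½ k_n V_ov² (1 + λ V_DS) = 0.5 × 3.36 × 0.482² × (1 + 0.11 × 3.95) = 0.56 mA.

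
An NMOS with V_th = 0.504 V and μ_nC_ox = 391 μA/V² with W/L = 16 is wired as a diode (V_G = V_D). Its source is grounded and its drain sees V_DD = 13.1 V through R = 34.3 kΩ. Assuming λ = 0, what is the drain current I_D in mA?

With gate tied to drain, V_GS = V_DS ≥ V_GS − V_th, so the device is in saturation.
k_n = μ_nC_ox · (W/L) = 6.256 mA/V².
KCL at the drain: ½ k_n (V_GS − V_th)² = (V_DD − V_GS)/R.
Let x = V_GS − 0.504. Then 107 x² + x − 12.6 = 0, giving x = 0.338 V (positive root), so V_GS = 0.842 V.
I_D = (V_DD − V_GS)/R = (13.1 − 0.842) / 34.3 = 0.357 mA.

I_D = 0.357 mA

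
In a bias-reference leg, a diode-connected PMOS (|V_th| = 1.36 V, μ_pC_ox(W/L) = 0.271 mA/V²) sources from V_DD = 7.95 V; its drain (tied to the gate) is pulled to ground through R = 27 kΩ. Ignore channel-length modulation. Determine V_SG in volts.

With gate tied to drain, V_SG = V_SD ≥ V_SG − |V_th|, so the device is in saturation.
KCL at the drain: ½ k_p (V_SG − |V_th|)² = (V_DD − V_SG)/R.
Let x = V_SG − 1.36. Then 3.66 x² + x − 6.59 = 0, giving x = 1.21 V (positive root), so V_SG = 2.57 V.
I_D = (V_DD − V_SG)/R = (7.95 − 2.57) / 27 = 0.199 mA.

V_SG = 2.57 V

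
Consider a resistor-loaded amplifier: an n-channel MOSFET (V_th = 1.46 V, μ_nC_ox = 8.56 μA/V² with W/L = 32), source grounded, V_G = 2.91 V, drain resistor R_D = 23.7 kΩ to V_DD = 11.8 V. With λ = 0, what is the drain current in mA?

I_D = 0.288 mA

V_GS = V_G = 2.91 V, so V_ov = 2.91 − 1.46 = 1.45 V.
k_n = μ_nC_ox · (W/L) = 0.2739 mA/V².
Assume saturation: I_D = ½ k_n V_ov² = 0.5 × 0.2739 × 1.45² = 0.288 mA, giving V_DS = V_DD − I_D R_D = 11.8 − 0.288 × 23.7 = 4.98 V.
V_DS = 4.98 V ≥ V_ov = 1.45 V, confirming saturation.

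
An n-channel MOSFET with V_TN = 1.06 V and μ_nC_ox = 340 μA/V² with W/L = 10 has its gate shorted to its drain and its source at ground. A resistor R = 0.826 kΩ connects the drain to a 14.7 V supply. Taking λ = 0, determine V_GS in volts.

With gate tied to drain, V_GS = V_DS ≥ V_GS − V_TN, so the device is in saturation.
k_n = μ_nC_ox · (W/L) = 3.4 mA/V².
KCL at the drain: ½ k_n (V_GS − V_TN)² = (V_DD − V_GS)/R.
Let x = V_GS − 1.06. Then 1.4 x² + x − 13.64 = 0, giving x = 2.78 V (positive root), so V_GS = 3.84 V.
I_D = (V_DD − V_GS)/R = (14.7 − 3.84) / 0.826 = 13.1 mA.

V_GS = 3.84 V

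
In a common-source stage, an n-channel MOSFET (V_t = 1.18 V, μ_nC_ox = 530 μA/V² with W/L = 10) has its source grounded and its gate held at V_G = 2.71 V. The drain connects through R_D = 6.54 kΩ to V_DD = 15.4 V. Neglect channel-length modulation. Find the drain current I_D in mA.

V_GS = V_G = 2.71 V, so V_ov = 2.71 − 1.18 = 1.53 V.
k_n = μ_nC_ox · (W/L) = 5.3 mA/V².
Assume saturation: I_D = ½ k_n V_ov² = 0.5 × 5.3 × 1.53² = 6.2 mA, giving V_DS = V_DD − I_D R_D = 15.4 − 6.2 × 6.54 = -25.2 V.
But -25.2 V < V_ov = 1.53 V, so the device is actually in triode.
In triode I_D = k_n[V_ov V_DS − ½ V_DS²] and I_D = (V_DD − V_DS)/R_D. Equating: 17.3 V_DS² − 54.03 V_DS + 15.4 = 0, giving V_DS = 0.317 V (the root below V_ov).
I_D = (15.4 − 0.317) / 6.54 = 2.31 mA.

I_D = 2.31 mA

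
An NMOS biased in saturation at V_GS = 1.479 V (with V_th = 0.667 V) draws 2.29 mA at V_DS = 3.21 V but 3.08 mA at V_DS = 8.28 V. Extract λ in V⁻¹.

With V_GS fixed, I_D ∝ (1 + λ V_DS) in saturation, so I_D2/I_D1 = (1 + λ V_DS2)/(1 + λ V_DS1).
3.08/2.29 = 1.345 = (1 + 8.28 λ)/(1 + 3.21 λ).
Solving: λ (I_D1 V_DS2 − I_D2 V_DS1) = I_D2 − I_D1, so λ = (3.08 − 2.29) / (2.29 × 8.28 − 3.08 × 3.21) = 0.79 / 9.07 = 0.0871 V⁻¹.

λ = 0.0871 V⁻¹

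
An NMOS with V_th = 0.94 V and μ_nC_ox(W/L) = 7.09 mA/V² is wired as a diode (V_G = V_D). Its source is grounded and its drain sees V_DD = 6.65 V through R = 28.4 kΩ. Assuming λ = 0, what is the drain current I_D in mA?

With gate tied to drain, V_GS = V_DS ≥ V_GS − V_th, so the device is in saturation.
KCL at the drain: ½ k_n (V_GS − V_th)² = (V_DD − V_GS)/R.
Let x = V_GS − 0.94. Then 101 x² + x − 5.71 = 0, giving x = 0.233 V (positive root), so V_GS = 1.17 V.
I_D = (V_DD − V_GS)/R = (6.65 − 1.17) / 28.4 = 0.193 mA.

I_D = 0.193 mA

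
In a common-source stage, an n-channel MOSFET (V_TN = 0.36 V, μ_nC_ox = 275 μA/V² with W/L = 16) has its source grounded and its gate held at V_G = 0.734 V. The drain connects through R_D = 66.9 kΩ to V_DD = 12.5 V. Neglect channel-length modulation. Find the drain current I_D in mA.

V_GS = V_G = 0.734 V, so V_ov = 0.734 − 0.36 = 0.374 V.
k_n = μ_nC_ox · (W/L) = 4.4 mA/V².
Assume saturation: I_D = ½ k_n V_ov² = 0.5 × 4.4 × 0.374² = 0.308 mA, giving V_DS = V_DD − I_D R_D = 12.5 − 0.308 × 66.9 = -8.09 V.
But -8.09 V < V_ov = 0.374 V, so the device is actually in triode.
In triode I_D = k_n[V_ov V_DS − ½ V_DS²] and I_D = (V_DD − V_DS)/R_D. Equating: 147 V_DS² − 111.1 V_DS + 12.5 = 0, giving V_DS = 0.138 V (the root below V_ov).
I_D = (12.5 − 0.138) / 66.9 = 0.185 mA.

I_D = 0.185 mA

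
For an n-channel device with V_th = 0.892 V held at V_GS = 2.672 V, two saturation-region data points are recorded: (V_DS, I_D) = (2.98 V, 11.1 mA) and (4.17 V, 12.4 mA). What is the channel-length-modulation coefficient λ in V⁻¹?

λ = 0.139 V⁻¹

With V_GS fixed, I_D ∝ (1 + λ V_DS) in saturation, so I_D2/I_D1 = (1 + λ V_DS2)/(1 + λ V_DS1).
12.4/11.1 = 1.117 = (1 + 4.17 λ)/(1 + 2.98 λ).
Solving: λ (I_D1 V_DS2 − I_D2 V_DS1) = I_D2 − I_D1, so λ = (12.4 − 11.1) / (11.1 × 4.17 − 12.4 × 2.98) = 1.3 / 9.34 = 0.139 V⁻¹.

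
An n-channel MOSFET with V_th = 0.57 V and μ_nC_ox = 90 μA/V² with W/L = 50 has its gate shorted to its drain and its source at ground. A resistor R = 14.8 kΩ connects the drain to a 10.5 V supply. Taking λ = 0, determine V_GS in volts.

With gate tied to drain, V_GS = V_DS ≥ V_GS − V_th, so the device is in saturation.
k_n = μ_nC_ox · (W/L) = 4.5 mA/V².
KCL at the drain: ½ k_n (V_GS − V_th)² = (V_DD − V_GS)/R.
Let x = V_GS − 0.57. Then 33.3 x² + x − 9.93 = 0, giving x = 0.531 V (positive root), so V_GS = 1.1 V.
I_D = (V_DD − V_GS)/R = (10.5 − 1.1) / 14.8 = 0.635 mA.

V_GS = 1.10 V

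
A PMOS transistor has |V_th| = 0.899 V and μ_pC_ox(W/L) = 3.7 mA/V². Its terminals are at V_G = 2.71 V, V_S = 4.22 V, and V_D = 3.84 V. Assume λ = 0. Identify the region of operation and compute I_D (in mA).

Triode; I_D = 0.592 mA

V_SG = V_S − V_G = 4.22 − 2.71 = 1.51 V; V_SD = V_S − V_D = 4.22 − 3.84 = 0.38 V.
V_ov = V_SG − |V_th| = 1.51 − 0.899 = 0.611 V.
Since V_SD = 0.38 V < V_ov = 0.611 V, the device is in the triode region.
I_D = k_p [V_ov · V_SD − ½ V_SD²] = 3.7 × [0.611 × 0.38 − 0.5 × 0.38²] = 0.592 mA.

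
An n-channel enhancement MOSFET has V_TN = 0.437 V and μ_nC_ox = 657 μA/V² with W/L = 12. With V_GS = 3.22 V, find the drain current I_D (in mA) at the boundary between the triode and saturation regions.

I_D = 30.5 mA

At the boundary V_DS = V_ov = V_GS − V_TN = 3.22 − 0.437 = 2.78 V.
k_n = μ_nC_ox · (W/L) = 7.884 mA/V².
I_D = ½ k_n V_ov² = 0.5 × 7.884 × 2.78² = 30.5 mA.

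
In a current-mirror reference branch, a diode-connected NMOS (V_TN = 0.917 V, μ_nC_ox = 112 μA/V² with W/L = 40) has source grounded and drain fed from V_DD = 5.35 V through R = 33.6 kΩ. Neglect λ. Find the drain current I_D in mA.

I_D = 0.125 mA

With gate tied to drain, V_GS = V_DS ≥ V_GS − V_TN, so the device is in saturation.
k_n = μ_nC_ox · (W/L) = 4.48 mA/V².
KCL at the drain: ½ k_n (V_GS − V_TN)² = (V_DD − V_GS)/R.
Let x = V_GS − 0.917. Then 75.3 x² + x − 4.433 = 0, giving x = 0.236 V (positive root), so V_GS = 1.15 V.
I_D = (V_DD − V_GS)/R = (5.35 − 1.15) / 33.6 = 0.125 mA.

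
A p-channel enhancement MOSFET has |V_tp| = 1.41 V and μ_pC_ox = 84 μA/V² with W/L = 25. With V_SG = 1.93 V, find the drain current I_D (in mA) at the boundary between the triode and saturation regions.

At the boundary V_SD = V_ov = V_SG − |V_tp| = 1.93 − 1.41 = 0.52 V.
k_p = μ_pC_ox · (W/L) = 2.1 mA/V².
I_D = ½ k_p V_ov² = 0.5 × 2.1 × 0.52² = 0.284 mA.

I_D = 0.284 mA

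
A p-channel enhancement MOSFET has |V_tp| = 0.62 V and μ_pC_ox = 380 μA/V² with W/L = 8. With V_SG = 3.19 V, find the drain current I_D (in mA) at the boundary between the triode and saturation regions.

I_D = 10.0 mA

At the boundary V_SD = V_ov = V_SG − |V_tp| = 3.19 − 0.62 = 2.57 V.
k_p = μ_pC_ox · (W/L) = 3.04 mA/V².
I_D = ½ k_p V_ov² = 0.5 × 3.04 × 2.57² = 10 mA.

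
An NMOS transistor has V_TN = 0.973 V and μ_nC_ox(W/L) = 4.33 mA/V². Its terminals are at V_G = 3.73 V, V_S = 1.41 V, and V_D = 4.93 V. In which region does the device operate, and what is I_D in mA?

Saturation; I_D = 3.93 mA

V_GS = V_G − V_S = 3.73 − 1.41 = 2.32 V; V_DS = V_D − V_S = 4.93 − 1.41 = 3.52 V.
V_ov = V_GS − V_TN = 2.32 − 0.973 = 1.35 V.
Since V_DS = 3.52 V ≥ V_ov = 1.35 V, the device is in saturation.
I_D = ½ k_n V_ov² = 0.5 × 4.33 × 1.35² = 3.93 mA.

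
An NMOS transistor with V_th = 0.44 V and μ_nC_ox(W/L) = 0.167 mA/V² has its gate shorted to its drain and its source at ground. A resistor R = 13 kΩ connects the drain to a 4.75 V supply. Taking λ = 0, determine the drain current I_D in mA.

With gate tied to drain, V_GS = V_DS ≥ V_GS − V_th, so the device is in saturation.
KCL at the drain: ½ k_n (V_GS − V_th)² = (V_DD − V_GS)/R.
Let x = V_GS − 0.44. Then 1.09 x² + x − 4.31 = 0, giving x = 1.58 V (positive root), so V_GS = 2.02 V.
I_D = (V_DD − V_GS)/R = (4.75 − 2.02) / 13 = 0.21 mA.

I_D = 0.210 mA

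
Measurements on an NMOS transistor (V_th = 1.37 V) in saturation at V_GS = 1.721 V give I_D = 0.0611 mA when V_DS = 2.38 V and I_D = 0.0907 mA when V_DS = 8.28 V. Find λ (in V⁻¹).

λ = 0.102 V⁻¹

With V_GS fixed, I_D ∝ (1 + λ V_DS) in saturation, so I_D2/I_D1 = (1 + λ V_DS2)/(1 + λ V_DS1).
0.0907/0.0611 = 1.484 = (1 + 8.28 λ)/(1 + 2.38 λ).
Solving: λ (I_D1 V_DS2 − I_D2 V_DS1) = I_D2 − I_D1, so λ = (0.0907 − 0.0611) / (0.0611 × 8.28 − 0.0907 × 2.38) = 0.0296 / 0.29 = 0.102 V⁻¹.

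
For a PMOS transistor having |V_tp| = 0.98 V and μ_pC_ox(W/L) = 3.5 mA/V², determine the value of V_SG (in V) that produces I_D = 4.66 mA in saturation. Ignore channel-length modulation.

V_SG = 2.61 V

In saturation I_D = ½ k_p (V_SG − |V_tp|)², so V_SG − |V_tp| = √(2 I_D / k_p) = √(2 × 4.66 / 3.5) = 1.63 V.
V_SG = 0.98 + 1.63 = 2.61 V.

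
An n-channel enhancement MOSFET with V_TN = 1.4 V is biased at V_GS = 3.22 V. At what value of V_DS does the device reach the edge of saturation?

The boundary between triode and saturation is V_DS = V_GS − V_TN = V_ov.
V_ov = 3.22 − 1.4 = 1.82 V.

V_DS,sat = 1.82 V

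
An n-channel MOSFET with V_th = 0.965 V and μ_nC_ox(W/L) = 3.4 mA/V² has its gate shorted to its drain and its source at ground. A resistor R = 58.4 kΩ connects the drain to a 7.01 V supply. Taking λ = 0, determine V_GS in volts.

V_GS = 1.21 V

With gate tied to drain, V_GS = V_DS ≥ V_GS − V_th, so the device is in saturation.
KCL at the drain: ½ k_n (V_GS − V_th)² = (V_DD − V_GS)/R.
Let x = V_GS − 0.965. Then 99.3 x² + x − 6.045 = 0, giving x = 0.242 V (positive root), so V_GS = 1.21 V.
I_D = (V_DD − V_GS)/R = (7.01 − 1.21) / 58.4 = 0.0994 mA.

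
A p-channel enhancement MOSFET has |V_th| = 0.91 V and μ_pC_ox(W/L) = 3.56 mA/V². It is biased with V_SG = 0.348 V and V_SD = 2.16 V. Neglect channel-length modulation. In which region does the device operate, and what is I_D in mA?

Cutoff; I_D = 0 mA

V_SG = 0.348 V < |V_th| = 0.91 V, so the transistor is in cutoff.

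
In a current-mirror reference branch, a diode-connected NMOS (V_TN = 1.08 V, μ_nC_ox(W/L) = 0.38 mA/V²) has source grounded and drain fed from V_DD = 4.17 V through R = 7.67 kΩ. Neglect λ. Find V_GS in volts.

V_GS = 2.23 V

With gate tied to drain, V_GS = V_DS ≥ V_GS − V_TN, so the device is in saturation.
KCL at the drain: ½ k_n (V_GS − V_TN)² = (V_DD − V_GS)/R.
Let x = V_GS − 1.08. Then 1.46 x² + x − 3.09 = 0, giving x = 1.15 V (positive root), so V_GS = 2.23 V.
I_D = (V_DD − V_GS)/R = (4.17 − 2.23) / 7.67 = 0.253 mA.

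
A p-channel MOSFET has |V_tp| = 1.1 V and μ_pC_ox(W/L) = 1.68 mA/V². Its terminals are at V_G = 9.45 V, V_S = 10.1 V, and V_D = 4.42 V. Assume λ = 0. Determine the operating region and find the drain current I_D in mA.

Cutoff; I_D = 0 mA

V_SG = V_S − V_G = 10.1 − 9.45 = 0.65 V; V_SD = V_S − V_D = 10.1 − 4.42 = 5.68 V.
V_SG = 0.65 V < |V_tp| = 1.1 V, so the transistor is in cutoff.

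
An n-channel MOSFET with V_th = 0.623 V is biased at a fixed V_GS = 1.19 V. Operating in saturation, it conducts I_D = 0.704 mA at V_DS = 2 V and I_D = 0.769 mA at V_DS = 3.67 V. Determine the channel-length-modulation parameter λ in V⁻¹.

λ = 0.0622 V⁻¹

With V_GS fixed, I_D ∝ (1 + λ V_DS) in saturation, so I_D2/I_D1 = (1 + λ V_DS2)/(1 + λ V_DS1).
0.769/0.704 = 1.092 = (1 + 3.67 λ)/(1 + 2 λ).
Solving: λ (I_D1 V_DS2 − I_D2 V_DS1) = I_D2 − I_D1, so λ = (0.769 − 0.704) / (0.704 × 3.67 − 0.769 × 2) = 0.065 / 1.05 = 0.0622 V⁻¹.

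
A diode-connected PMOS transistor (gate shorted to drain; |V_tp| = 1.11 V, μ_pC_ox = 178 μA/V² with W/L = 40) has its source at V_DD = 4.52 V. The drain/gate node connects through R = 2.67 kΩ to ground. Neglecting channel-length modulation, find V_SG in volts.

With gate tied to drain, V_SG = V_SD ≥ V_SG − |V_tp|, so the device is in saturation.
k_p = μ_pC_ox · (W/L) = 7.12 mA/V².
KCL at the drain: ½ k_p (V_SG − |V_tp|)² = (V_DD − V_SG)/R.
Let x = V_SG − 1.11. Then 9.51 x² + x − 3.41 = 0, giving x = 0.549 V (positive root), so V_SG = 1.66 V.
I_D = (V_DD − V_SG)/R = (4.52 − 1.66) / 2.67 = 1.07 mA.

V_SG = 1.66 V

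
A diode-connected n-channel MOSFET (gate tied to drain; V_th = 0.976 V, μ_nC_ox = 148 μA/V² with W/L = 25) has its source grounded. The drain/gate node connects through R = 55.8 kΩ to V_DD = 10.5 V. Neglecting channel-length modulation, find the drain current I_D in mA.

With gate tied to drain, V_GS = V_DS ≥ V_GS − V_th, so the device is in saturation.
k_n = μ_nC_ox · (W/L) = 3.7 mA/V².
KCL at the drain: ½ k_n (V_GS − V_th)² = (V_DD − V_GS)/R.
Let x = V_GS − 0.976. Then 103 x² + x − 9.524 = 0, giving x = 0.299 V (positive root), so V_GS = 1.27 V.
I_D = (V_DD − V_GS)/R = (10.5 − 1.27) / 55.8 = 0.165 mA.

I_D = 0.165 mA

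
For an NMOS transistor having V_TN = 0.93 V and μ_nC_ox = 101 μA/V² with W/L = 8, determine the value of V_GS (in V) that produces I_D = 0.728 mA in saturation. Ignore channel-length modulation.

V_GS = 2.27 V

k_n = μ_nC_ox · (W/L) = 0.808 mA/V².
In saturation I_D = ½ k_n (V_GS − V_TN)², so V_GS − V_TN = √(2 I_D / k_n) = √(2 × 0.728 / 0.808) = 1.34 V.
V_GS = 0.93 + 1.34 = 2.27 V.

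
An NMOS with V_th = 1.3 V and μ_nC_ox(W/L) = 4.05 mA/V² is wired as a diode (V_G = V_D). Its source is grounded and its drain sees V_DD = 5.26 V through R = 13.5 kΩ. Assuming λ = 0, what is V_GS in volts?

V_GS = 1.66 V

With gate tied to drain, V_GS = V_DS ≥ V_GS − V_th, so the device is in saturation.
KCL at the drain: ½ k_n (V_GS − V_th)² = (V_DD − V_GS)/R.
Let x = V_GS − 1.3. Then 27.3 x² + x − 3.96 = 0, giving x = 0.363 V (positive root), so V_GS = 1.66 V.
I_D = (V_DD − V_GS)/R = (5.26 − 1.66) / 13.5 = 0.266 mA.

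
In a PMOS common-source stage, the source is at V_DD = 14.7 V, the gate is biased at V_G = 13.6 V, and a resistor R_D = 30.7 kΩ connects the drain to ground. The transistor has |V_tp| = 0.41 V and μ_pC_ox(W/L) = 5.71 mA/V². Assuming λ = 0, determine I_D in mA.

I_D = 0.474 mA

V_SG = V_DD − V_G = 14.7 − 13.6 = 1.1 V, so V_ov = 1.1 − 0.41 = 0.69 V.
Assume saturation: I_D = ½ k_p V_ov² = 0.5 × 5.71 × 0.69² = 1.36 mA, giving V_SD = V_DD − I_D R_D = 14.7 − 1.36 × 30.7 = -27 V.
But -27 V < V_ov = 0.69 V, so the device is actually in triode.
In triode I_D = k_p[V_ov V_SD − ½ V_SD²] and I_D = (V_DD − V_SD)/R_D. Equating: 87.6 V_SD² − 122 V_SD + 14.7 = 0, giving V_SD = 0.133 V (the root below V_ov).
I_D = (14.7 − 0.133) / 30.7 = 0.474 mA.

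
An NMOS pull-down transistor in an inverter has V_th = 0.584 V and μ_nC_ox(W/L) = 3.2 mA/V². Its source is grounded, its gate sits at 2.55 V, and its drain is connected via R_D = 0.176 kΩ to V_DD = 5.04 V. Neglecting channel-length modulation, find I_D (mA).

V_GS = V_G = 2.55 V, so V_ov = 2.55 − 0.584 = 1.97 V.
Assume saturation: I_D = ½ k_n V_ov² = 0.5 × 3.2 × 1.97² = 6.18 mA, giving V_DS = V_DD − I_D R_D = 5.04 − 6.18 × 0.176 = 3.95 V.
V_DS = 3.95 V ≥ V_ov = 1.97 V, confirming saturation.

I_D = 6.18 mA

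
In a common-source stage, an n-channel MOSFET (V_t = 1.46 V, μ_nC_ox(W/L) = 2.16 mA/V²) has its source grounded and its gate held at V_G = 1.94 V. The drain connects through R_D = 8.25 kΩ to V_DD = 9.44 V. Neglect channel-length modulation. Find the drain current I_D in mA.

I_D = 0.249 mA

V_GS = V_G = 1.94 V, so V_ov = 1.94 − 1.46 = 0.48 V.
Assume saturation: I_D = ½ k_n V_ov² = 0.5 × 2.16 × 0.48² = 0.249 mA, giving V_DS = V_DD − I_D R_D = 9.44 − 0.249 × 8.25 = 7.39 V.
V_DS = 7.39 V ≥ V_ov = 0.48 V, confirming saturation.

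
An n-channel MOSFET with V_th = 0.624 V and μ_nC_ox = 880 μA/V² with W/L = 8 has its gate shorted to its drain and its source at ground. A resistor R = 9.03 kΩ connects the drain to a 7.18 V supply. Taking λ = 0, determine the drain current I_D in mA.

I_D = 0.677 mA

With gate tied to drain, V_GS = V_DS ≥ V_GS − V_th, so the device is in saturation.
k_n = μ_nC_ox · (W/L) = 7.04 mA/V².
KCL at the drain: ½ k_n (V_GS − V_th)² = (V_DD − V_GS)/R.
Let x = V_GS − 0.624. Then 31.8 x² + x − 6.556 = 0, giving x = 0.439 V (positive root), so V_GS = 1.06 V.
I_D = (V_DD − V_GS)/R = (7.18 − 1.06) / 9.03 = 0.677 mA.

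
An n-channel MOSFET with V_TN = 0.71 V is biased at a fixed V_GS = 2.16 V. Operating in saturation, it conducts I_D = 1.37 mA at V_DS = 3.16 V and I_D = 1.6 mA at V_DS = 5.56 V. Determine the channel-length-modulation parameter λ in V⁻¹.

λ = 0.0898 V⁻¹

With V_GS fixed, I_D ∝ (1 + λ V_DS) in saturation, so I_D2/I_D1 = (1 + λ V_DS2)/(1 + λ V_DS1).
1.6/1.37 = 1.168 = (1 + 5.56 λ)/(1 + 3.16 λ).
Solving: λ (I_D1 V_DS2 − I_D2 V_DS1) = I_D2 − I_D1, so λ = (1.6 − 1.37) / (1.37 × 5.56 − 1.6 × 3.16) = 0.23 / 2.56 = 0.0898 V⁻¹.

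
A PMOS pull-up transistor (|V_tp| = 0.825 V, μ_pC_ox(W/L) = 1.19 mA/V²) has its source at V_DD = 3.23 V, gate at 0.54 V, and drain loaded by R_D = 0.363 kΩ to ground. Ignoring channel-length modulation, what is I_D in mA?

V_SG = V_DD − V_G = 3.23 − 0.54 = 2.69 V, so V_ov = 2.69 − 0.825 = 1.86 V.
Assume saturation: I_D = ½ k_p V_ov² = 0.5 × 1.19 × 1.86² = 2.07 mA, giving V_SD = V_DD − I_D R_D = 3.23 − 2.07 × 0.363 = 2.48 V.
V_SD = 2.48 V ≥ V_ov = 1.86 V, confirming saturation.

I_D = 2.07 mA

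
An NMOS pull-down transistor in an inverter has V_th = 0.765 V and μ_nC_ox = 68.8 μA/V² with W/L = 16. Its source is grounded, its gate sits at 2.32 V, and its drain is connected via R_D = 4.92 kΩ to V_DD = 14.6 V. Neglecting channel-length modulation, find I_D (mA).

V_GS = V_G = 2.32 V, so V_ov = 2.32 − 0.765 = 1.55 V.
k_n = μ_nC_ox · (W/L) = 1.101 mA/V².
Assume saturation: I_D = ½ k_n V_ov² = 0.5 × 1.101 × 1.55² = 1.33 mA, giving V_DS = V_DD − I_D R_D = 14.6 − 1.33 × 4.92 = 8.05 V.
V_DS = 8.05 V ≥ V_ov = 1.55 V, confirming saturation.

I_D = 1.33 mA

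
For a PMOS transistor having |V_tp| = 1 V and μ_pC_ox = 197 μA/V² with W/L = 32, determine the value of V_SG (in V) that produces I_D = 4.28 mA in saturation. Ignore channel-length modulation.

k_p = μ_pC_ox · (W/L) = 6.304 mA/V².
In saturation I_D = ½ k_p (V_SG − |V_tp|)², so V_SG − |V_tp| = √(2 I_D / k_p) = √(2 × 4.28 / 6.304) = 1.17 V.
V_SG = 1 + 1.17 = 2.17 V.

V_SG = 2.17 V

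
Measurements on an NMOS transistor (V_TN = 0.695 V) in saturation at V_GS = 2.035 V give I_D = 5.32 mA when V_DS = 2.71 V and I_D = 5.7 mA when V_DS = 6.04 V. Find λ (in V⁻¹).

With V_GS fixed, I_D ∝ (1 + λ V_DS) in saturation, so I_D2/I_D1 = (1 + λ V_DS2)/(1 + λ V_DS1).
5.7/5.32 = 1.071 = (1 + 6.04 λ)/(1 + 2.71 λ).
Solving: λ (I_D1 V_DS2 − I_D2 V_DS1) = I_D2 − I_D1, so λ = (5.7 − 5.32) / (5.32 × 6.04 − 5.7 × 2.71) = 0.38 / 16.7 = 0.0228 V⁻¹.

λ = 0.0228 V⁻¹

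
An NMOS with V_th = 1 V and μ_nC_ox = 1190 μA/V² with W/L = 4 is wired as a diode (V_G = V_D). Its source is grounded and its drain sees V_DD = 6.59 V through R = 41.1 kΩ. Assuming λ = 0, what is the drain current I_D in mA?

I_D = 0.130 mA

With gate tied to drain, V_GS = V_DS ≥ V_GS − V_th, so the device is in saturation.
k_n = μ_nC_ox · (W/L) = 4.76 mA/V².
KCL at the drain: ½ k_n (V_GS − V_th)² = (V_DD − V_GS)/R.
Let x = V_GS − 1. Then 97.8 x² + x − 5.59 = 0, giving x = 0.234 V (positive root), so V_GS = 1.23 V.
I_D = (V_DD − V_GS)/R = (6.59 − 1.23) / 41.1 = 0.13 mA.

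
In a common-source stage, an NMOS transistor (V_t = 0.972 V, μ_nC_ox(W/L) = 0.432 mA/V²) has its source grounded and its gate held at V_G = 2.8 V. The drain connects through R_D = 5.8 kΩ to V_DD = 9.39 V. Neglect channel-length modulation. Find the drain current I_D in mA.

V_GS = V_G = 2.8 V, so V_ov = 2.8 − 0.972 = 1.83 V.
Assume saturation: I_D = ½ k_n V_ov² = 0.5 × 0.432 × 1.83² = 0.722 mA, giving V_DS = V_DD − I_D R_D = 9.39 − 0.722 × 5.8 = 5.2 V.
V_DS = 5.2 V ≥ V_ov = 1.83 V, confirming saturation.

I_D = 0.722 mA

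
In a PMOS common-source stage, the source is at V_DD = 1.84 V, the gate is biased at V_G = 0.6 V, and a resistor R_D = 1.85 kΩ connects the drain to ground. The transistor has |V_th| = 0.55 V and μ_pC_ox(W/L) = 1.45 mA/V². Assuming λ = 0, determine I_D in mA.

I_D = 0.345 mA

V_SG = V_DD − V_G = 1.84 − 0.6 = 1.24 V, so V_ov = 1.24 − 0.55 = 0.69 V.
Assume saturation: I_D = ½ k_p V_ov² = 0.5 × 1.45 × 0.69² = 0.345 mA, giving V_SD = V_DD − I_D R_D = 1.84 − 0.345 × 1.85 = 1.2 V.
V_SD = 1.2 V ≥ V_ov = 0.69 V, confirming saturation.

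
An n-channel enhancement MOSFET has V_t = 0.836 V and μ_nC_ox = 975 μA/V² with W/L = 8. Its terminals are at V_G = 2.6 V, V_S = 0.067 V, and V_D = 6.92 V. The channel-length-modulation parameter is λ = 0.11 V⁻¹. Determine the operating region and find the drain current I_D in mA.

Saturation; I_D = 19.7 mA

V_GS = V_G − V_S = 2.6 − 0.067 = 2.53 V; V_DS = V_D − V_S = 6.92 − 0.067 = 6.85 V.
k_n = μ_nC_ox · (W/L) = 7.8 mA/V².
V_ov = V_GS − V_t = 2.53 − 0.836 = 1.7 V.
Since V_DS = 6.85 V ≥ V_ov = 1.7 V, the device is in saturation.
I_D = ½ k_n V_ov² (1 + λ V_DS) = 0.5 × 7.8 × 1.7² × (1 + 0.11 × 6.85) = 19.7 mA.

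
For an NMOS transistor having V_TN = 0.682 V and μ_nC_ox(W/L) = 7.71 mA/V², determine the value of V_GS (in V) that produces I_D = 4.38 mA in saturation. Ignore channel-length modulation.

V_GS = 1.75 V

In saturation I_D = ½ k_n (V_GS − V_TN)², so V_GS − V_TN = √(2 I_D / k_n) = √(2 × 4.38 / 7.71) = 1.07 V.
V_GS = 0.682 + 1.07 = 1.75 V.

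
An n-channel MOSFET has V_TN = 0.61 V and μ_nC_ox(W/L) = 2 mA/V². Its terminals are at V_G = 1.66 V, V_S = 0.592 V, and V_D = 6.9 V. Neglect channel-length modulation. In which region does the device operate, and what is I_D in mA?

Saturation; I_D = 0.210 mA

V_GS = V_G − V_S = 1.66 − 0.592 = 1.07 V; V_DS = V_D − V_S = 6.9 − 0.592 = 6.31 V.
V_ov = V_GS − V_TN = 1.07 − 0.61 = 0.458 V.
Since V_DS = 6.31 V ≥ V_ov = 0.458 V, the device is in saturation.
I_D = ½ k_n V_ov² = 0.5 × 2 × 0.458² = 0.21 mA.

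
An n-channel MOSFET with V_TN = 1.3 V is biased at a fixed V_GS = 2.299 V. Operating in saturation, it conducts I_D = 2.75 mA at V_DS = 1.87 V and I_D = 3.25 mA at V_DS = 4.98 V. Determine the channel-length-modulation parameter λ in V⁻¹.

λ = 0.0656 V⁻¹

With V_GS fixed, I_D ∝ (1 + λ V_DS) in saturation, so I_D2/I_D1 = (1 + λ V_DS2)/(1 + λ V_DS1).
3.25/2.75 = 1.182 = (1 + 4.98 λ)/(1 + 1.87 λ).
Solving: λ (I_D1 V_DS2 − I_D2 V_DS1) = I_D2 − I_D1, so λ = (3.25 − 2.75) / (2.75 × 4.98 − 3.25 × 1.87) = 0.5 / 7.62 = 0.0656 V⁻¹.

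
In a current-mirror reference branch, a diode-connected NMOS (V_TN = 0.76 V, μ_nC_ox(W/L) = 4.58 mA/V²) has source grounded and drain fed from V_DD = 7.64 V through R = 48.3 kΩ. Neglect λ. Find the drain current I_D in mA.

With gate tied to drain, V_GS = V_DS ≥ V_GS − V_TN, so the device is in saturation.
KCL at the drain: ½ k_n (V_GS − V_TN)² = (V_DD − V_GS)/R.
Let x = V_GS − 0.76. Then 111 x² + x − 6.88 = 0, giving x = 0.245 V (positive root), so V_GS = 1 V.
I_D = (V_DD − V_GS)/R = (7.64 − 1) / 48.3 = 0.137 mA.

I_D = 0.137 mA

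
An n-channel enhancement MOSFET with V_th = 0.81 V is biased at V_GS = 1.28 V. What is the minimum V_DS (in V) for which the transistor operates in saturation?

The boundary between triode and saturation is V_DS = V_GS − V_th = V_ov.
V_ov = 1.28 − 0.81 = 0.47 V.

V_DS,sat = 0.470 V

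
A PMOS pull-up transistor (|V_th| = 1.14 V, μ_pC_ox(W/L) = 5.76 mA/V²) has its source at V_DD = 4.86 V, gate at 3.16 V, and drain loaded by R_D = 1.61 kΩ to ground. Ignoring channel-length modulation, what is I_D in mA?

I_D = 0.903 mA

V_SG = V_DD − V_G = 4.86 − 3.16 = 1.7 V, so V_ov = 1.7 − 1.14 = 0.56 V.
Assume saturation: I_D = ½ k_p V_ov² = 0.5 × 5.76 × 0.56² = 0.903 mA, giving V_SD = V_DD − I_D R_D = 4.86 − 0.903 × 1.61 = 3.41 V.
V_SD = 3.41 V ≥ V_ov = 0.56 V, confirming saturation.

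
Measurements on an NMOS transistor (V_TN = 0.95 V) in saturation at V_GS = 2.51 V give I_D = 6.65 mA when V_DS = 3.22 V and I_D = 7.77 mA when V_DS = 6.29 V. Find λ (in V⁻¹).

λ = 0.0666 V⁻¹

With V_GS fixed, I_D ∝ (1 + λ V_DS) in saturation, so I_D2/I_D1 = (1 + λ V_DS2)/(1 + λ V_DS1).
7.77/6.65 = 1.168 = (1 + 6.29 λ)/(1 + 3.22 λ).
Solving: λ (I_D1 V_DS2 − I_D2 V_DS1) = I_D2 − I_D1, so λ = (7.77 − 6.65) / (6.65 × 6.29 − 7.77 × 3.22) = 1.12 / 16.8 = 0.0666 V⁻¹.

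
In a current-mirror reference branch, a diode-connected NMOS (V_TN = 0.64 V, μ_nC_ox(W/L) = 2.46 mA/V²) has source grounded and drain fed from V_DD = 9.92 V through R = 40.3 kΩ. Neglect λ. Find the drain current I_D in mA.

With gate tied to drain, V_GS = V_DS ≥ V_GS − V_TN, so the device is in saturation.
KCL at the drain: ½ k_n (V_GS − V_TN)² = (V_DD − V_GS)/R.
Let x = V_GS − 0.64. Then 49.6 x² + x − 9.28 = 0, giving x = 0.423 V (positive root), so V_GS = 1.06 V.
I_D = (V_DD − V_GS)/R = (9.92 − 1.06) / 40.3 = 0.22 mA.

I_D = 0.220 mA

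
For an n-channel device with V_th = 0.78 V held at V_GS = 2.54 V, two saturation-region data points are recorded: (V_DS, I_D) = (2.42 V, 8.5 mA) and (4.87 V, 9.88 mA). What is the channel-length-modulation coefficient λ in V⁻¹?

With V_GS fixed, I_D ∝ (1 + λ V_DS) in saturation, so I_D2/I_D1 = (1 + λ V_DS2)/(1 + λ V_DS1).
9.88/8.5 = 1.162 = (1 + 4.87 λ)/(1 + 2.42 λ).
Solving: λ (I_D1 V_DS2 − I_D2 V_DS1) = I_D2 − I_D1, so λ = (9.88 − 8.5) / (8.5 × 4.87 − 9.88 × 2.42) = 1.38 / 17.5 = 0.0789 V⁻¹.

λ = 0.0789 V⁻¹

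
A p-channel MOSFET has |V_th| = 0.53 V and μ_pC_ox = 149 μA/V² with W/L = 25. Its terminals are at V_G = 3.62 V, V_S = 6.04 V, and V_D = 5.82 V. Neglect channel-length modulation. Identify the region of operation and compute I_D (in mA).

Triode; I_D = 1.46 mA

V_SG = V_S − V_G = 6.04 − 3.62 = 2.42 V; V_SD = V_S − V_D = 6.04 − 5.82 = 0.22 V.
k_p = μ_pC_ox · (W/L) = 3.725 mA/V².
V_ov = V_SG − |V_th| = 2.42 − 0.53 = 1.89 V.
Since V_SD = 0.22 V < V_ov = 1.89 V, the device is in the triode region.
I_D = k_p [V_ov · V_SD − ½ V_SD²] = 3.725 × [1.89 × 0.22 − 0.5 × 0.22²] = 1.46 mA.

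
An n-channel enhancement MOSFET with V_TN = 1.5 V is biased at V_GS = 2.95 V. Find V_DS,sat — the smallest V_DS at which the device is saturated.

The boundary between triode and saturation is V_DS = V_GS − V_TN = V_ov.
V_ov = 2.95 − 1.5 = 1.45 V.

V_DS,sat = 1.45 V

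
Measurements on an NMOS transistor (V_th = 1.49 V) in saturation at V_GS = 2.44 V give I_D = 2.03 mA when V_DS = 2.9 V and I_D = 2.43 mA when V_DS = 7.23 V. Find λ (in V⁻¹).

λ = 0.0524 V⁻¹

With V_GS fixed, I_D ∝ (1 + λ V_DS) in saturation, so I_D2/I_D1 = (1 + λ V_DS2)/(1 + λ V_DS1).
2.43/2.03 = 1.197 = (1 + 7.23 λ)/(1 + 2.9 λ).
Solving: λ (I_D1 V_DS2 − I_D2 V_DS1) = I_D2 − I_D1, so λ = (2.43 − 2.03) / (2.03 × 7.23 − 2.43 × 2.9) = 0.4 / 7.63 = 0.0524 V⁻¹.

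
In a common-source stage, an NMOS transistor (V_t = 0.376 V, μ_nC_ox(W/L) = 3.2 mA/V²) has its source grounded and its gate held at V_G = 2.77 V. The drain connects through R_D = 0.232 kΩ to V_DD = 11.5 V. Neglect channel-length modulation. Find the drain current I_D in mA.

I_D = 9.17 mA

V_GS = V_G = 2.77 V, so V_ov = 2.77 − 0.376 = 2.39 V.
Assume saturation: I_D = ½ k_n V_ov² = 0.5 × 3.2 × 2.39² = 9.17 mA, giving V_DS = V_DD − I_D R_D = 11.5 − 9.17 × 0.232 = 9.37 V.
V_DS = 9.37 V ≥ V_ov = 2.39 V, confirming saturation.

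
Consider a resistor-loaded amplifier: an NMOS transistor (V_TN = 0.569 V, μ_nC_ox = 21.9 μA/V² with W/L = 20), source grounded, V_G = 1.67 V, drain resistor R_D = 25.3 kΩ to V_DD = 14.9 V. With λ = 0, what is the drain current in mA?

I_D = 0.265 mA

V_GS = V_G = 1.67 V, so V_ov = 1.67 − 0.569 = 1.1 V.
k_n = μ_nC_ox · (W/L) = 0.438 mA/V².
Assume saturation: I_D = ½ k_n V_ov² = 0.5 × 0.438 × 1.1² = 0.265 mA, giving V_DS = V_DD − I_D R_D = 14.9 − 0.265 × 25.3 = 8.18 V.
V_DS = 8.18 V ≥ V_ov = 1.1 V, confirming saturation.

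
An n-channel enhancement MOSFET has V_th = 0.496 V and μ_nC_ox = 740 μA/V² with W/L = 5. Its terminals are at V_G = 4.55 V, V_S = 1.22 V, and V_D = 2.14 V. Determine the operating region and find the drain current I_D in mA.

V_GS = V_G − V_S = 4.55 − 1.22 = 3.33 V; V_DS = V_D − V_S = 2.14 − 1.22 = 0.92 V.
k_n = μ_nC_ox · (W/L) = 3.7 mA/V².
V_ov = V_GS − V_th = 3.33 − 0.496 = 2.83 V.
Since V_DS = 0.92 V < V_ov = 2.83 V, the device is in the triode region.
I_D = k_n [V_ov · V_DS − ½ V_DS²] = 3.7 × [2.83 × 0.92 − 0.5 × 0.92²] = 8.08 mA.

Triode; I_D = 8.08 mA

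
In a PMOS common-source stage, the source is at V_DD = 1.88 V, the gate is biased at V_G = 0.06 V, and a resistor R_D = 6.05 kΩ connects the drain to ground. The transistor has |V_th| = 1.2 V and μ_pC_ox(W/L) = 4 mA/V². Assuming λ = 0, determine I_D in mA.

I_D = 0.289 mA

V_SG = V_DD − V_G = 1.88 − 0.06 = 1.82 V, so V_ov = 1.82 − 1.2 = 0.62 V.
Assume saturation: I_D = ½ k_p V_ov² = 0.5 × 4 × 0.62² = 0.769 mA, giving V_SD = V_DD − I_D R_D = 1.88 − 0.769 × 6.05 = -2.77 V.
But -2.77 V < V_ov = 0.62 V, so the device is actually in triode.
In triode I_D = k_p[V_ov V_SD − ½ V_SD²] and I_D = (V_DD − V_SD)/R_D. Equating: 12.1 V_SD² − 16 V_SD + 1.88 = 0, giving V_SD = 0.13 V (the root below V_ov).
I_D = (1.88 − 0.13) / 6.05 = 0.289 mA.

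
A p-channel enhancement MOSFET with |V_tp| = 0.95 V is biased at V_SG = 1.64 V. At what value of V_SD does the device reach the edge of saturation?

The boundary between triode and saturation is V_SD = V_SG − |V_tp| = V_ov.
V_ov = 1.64 − 0.95 = 0.69 V.

V_SD,sat = 0.690 V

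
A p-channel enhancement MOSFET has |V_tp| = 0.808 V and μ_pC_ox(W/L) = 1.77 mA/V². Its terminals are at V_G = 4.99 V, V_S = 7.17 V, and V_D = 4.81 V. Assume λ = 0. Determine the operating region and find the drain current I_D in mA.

Saturation; I_D = 1.67 mA

V_SG = V_S − V_G = 7.17 − 4.99 = 2.18 V; V_SD = V_S − V_D = 7.17 − 4.81 = 2.36 V.
V_ov = V_SG − |V_tp| = 2.18 − 0.808 = 1.37 V.
Since V_SD = 2.36 V ≥ V_ov = 1.37 V, the device is in saturation.
I_D = ½ k_p V_ov² = 0.5 × 1.77 × 1.37² = 1.67 mA.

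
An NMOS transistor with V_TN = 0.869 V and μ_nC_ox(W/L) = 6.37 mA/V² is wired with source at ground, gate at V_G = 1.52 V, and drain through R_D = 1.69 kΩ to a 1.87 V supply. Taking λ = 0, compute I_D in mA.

V_GS = V_G = 1.52 V, so V_ov = 1.52 − 0.869 = 0.651 V.
Assume saturation: I_D = ½ k_n V_ov² = 0.5 × 6.37 × 0.651² = 1.35 mA, giving V_DS = V_DD − I_D R_D = 1.87 − 1.35 × 1.69 = -0.411 V.
But -0.411 V < V_ov = 0.651 V, so the device is actually in triode.
In triode I_D = k_n[V_ov V_DS − ½ V_DS²] and I_D = (V_DD − V_DS)/R_D. Equating: 5.38 V_DS² − 8.008 V_DS + 1.87 = 0, giving V_DS = 0.29 V (the root below V_ov).
I_D = (1.87 − 0.29) / 1.69 = 0.935 mA.

I_D = 0.935 mA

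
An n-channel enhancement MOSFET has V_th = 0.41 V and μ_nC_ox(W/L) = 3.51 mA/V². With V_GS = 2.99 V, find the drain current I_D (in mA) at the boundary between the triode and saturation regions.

At the boundary V_DS = V_ov = V_GS − V_th = 2.99 − 0.41 = 2.58 V.
I_D = ½ k_n V_ov² = 0.5 × 3.51 × 2.58² = 11.7 mA.

I_D = 11.7 mA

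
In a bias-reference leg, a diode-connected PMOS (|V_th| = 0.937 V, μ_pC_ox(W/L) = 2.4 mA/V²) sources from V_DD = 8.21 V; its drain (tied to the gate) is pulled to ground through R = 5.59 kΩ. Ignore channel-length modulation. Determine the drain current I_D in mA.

I_D = 1.13 mA

With gate tied to drain, V_SG = V_SD ≥ V_SG − |V_th|, so the device is in saturation.
KCL at the drain: ½ k_p (V_SG − |V_th|)² = (V_DD − V_SG)/R.
Let x = V_SG − 0.937. Then 6.71 x² + x − 7.273 = 0, giving x = 0.969 V (positive root), so V_SG = 1.91 V.
I_D = (V_DD − V_SG)/R = (8.21 − 1.91) / 5.59 = 1.13 mA.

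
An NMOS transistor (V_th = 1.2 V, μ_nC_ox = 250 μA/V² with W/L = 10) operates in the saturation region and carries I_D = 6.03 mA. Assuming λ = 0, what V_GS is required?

k_n = μ_nC_ox · (W/L) = 2.5 mA/V².
In saturation I_D = ½ k_n (V_GS − V_th)², so V_GS − V_th = √(2 I_D / k_n) = √(2 × 6.03 / 2.5) = 2.2 V.
V_GS = 1.2 + 2.2 = 3.4 V.

V_GS = 3.40 V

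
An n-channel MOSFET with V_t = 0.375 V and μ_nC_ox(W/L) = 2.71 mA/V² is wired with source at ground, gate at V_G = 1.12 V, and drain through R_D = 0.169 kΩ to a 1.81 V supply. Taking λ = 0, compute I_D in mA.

V_GS = V_G = 1.12 V, so V_ov = 1.12 − 0.375 = 0.745 V.
Assume saturation: I_D = ½ k_n V_ov² = 0.5 × 2.71 × 0.745² = 0.752 mA, giving V_DS = V_DD − I_D R_D = 1.81 − 0.752 × 0.169 = 1.68 V.
V_DS = 1.68 V ≥ V_ov = 0.745 V, confirming saturation.

I_D = 0.752 mA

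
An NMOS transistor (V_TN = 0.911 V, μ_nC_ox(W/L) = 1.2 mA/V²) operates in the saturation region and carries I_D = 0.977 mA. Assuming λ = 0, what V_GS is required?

V_GS = 2.19 V

In saturation I_D = ½ k_n (V_GS − V_TN)², so V_GS − V_TN = √(2 I_D / k_n) = √(2 × 0.977 / 1.2) = 1.28 V.
V_GS = 0.911 + 1.28 = 2.19 V.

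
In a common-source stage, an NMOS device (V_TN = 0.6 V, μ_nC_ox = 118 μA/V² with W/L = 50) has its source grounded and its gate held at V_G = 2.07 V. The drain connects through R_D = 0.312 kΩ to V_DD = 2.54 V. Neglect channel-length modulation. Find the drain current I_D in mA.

I_D = 5.33 mA

V_GS = V_G = 2.07 V, so V_ov = 2.07 − 0.6 = 1.47 V.
k_n = μ_nC_ox · (W/L) = 5.9 mA/V².
Assume saturation: I_D = ½ k_n V_ov² = 0.5 × 5.9 × 1.47² = 6.37 mA, giving V_DS = V_DD − I_D R_D = 2.54 − 6.37 × 0.312 = 0.551 V.
But 0.551 V < V_ov = 1.47 V, so the device is actually in triode.
In triode I_D = k_n[V_ov V_DS − ½ V_DS²] and I_D = (V_DD − V_DS)/R_D. Equating: 0.92 V_DS² − 3.706 V_DS + 2.54 = 0, giving V_DS = 0.876 V (the root below V_ov).
I_D = (2.54 − 0.876) / 0.312 = 5.33 mA.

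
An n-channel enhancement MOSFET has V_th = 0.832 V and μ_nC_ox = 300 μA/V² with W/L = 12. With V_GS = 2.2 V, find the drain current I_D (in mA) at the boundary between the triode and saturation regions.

At the boundary V_DS = V_ov = V_GS − V_th = 2.2 − 0.832 = 1.37 V.
k_n = μ_nC_ox · (W/L) = 3.6 mA/V².
I_D = ½ k_n V_ov² = 0.5 × 3.6 × 1.37² = 3.37 mA.

I_D = 3.37 mA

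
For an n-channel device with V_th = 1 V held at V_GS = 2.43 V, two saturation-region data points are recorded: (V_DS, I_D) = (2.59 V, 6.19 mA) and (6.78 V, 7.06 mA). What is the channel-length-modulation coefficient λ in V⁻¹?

λ = 0.0367 V⁻¹

With V_GS fixed, I_D ∝ (1 + λ V_DS) in saturation, so I_D2/I_D1 = (1 + λ V_DS2)/(1 + λ V_DS1).
7.06/6.19 = 1.141 = (1 + 6.78 λ)/(1 + 2.59 λ).
Solving: λ (I_D1 V_DS2 − I_D2 V_DS1) = I_D2 − I_D1, so λ = (7.06 − 6.19) / (6.19 × 6.78 − 7.06 × 2.59) = 0.87 / 23.7 = 0.0367 V⁻¹.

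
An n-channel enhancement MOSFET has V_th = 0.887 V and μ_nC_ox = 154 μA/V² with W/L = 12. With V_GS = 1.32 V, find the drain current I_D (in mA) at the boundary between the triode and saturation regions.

At the boundary V_DS = V_ov = V_GS − V_th = 1.32 − 0.887 = 0.433 V.
k_n = μ_nC_ox · (W/L) = 1.848 mA/V².
I_D = ½ k_n V_ov² = 0.5 × 1.848 × 0.433² = 0.173 mA.

I_D = 0.173 mA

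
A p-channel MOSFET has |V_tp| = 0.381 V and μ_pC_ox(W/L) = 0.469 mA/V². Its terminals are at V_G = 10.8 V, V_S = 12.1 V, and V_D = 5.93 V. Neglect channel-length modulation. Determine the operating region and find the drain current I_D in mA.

V_SG = V_S − V_G = 12.1 − 10.8 = 1.3 V; V_SD = V_S − V_D = 12.1 − 5.93 = 6.17 V.
V_ov = V_SG − |V_tp| = 1.3 − 0.381 = 0.919 V.
Since V_SD = 6.17 V ≥ V_ov = 0.919 V, the device is in saturation.
I_D = ½ k_p V_ov² = 0.5 × 0.469 × 0.919² = 0.198 mA.

Saturation; I_D = 0.198 mA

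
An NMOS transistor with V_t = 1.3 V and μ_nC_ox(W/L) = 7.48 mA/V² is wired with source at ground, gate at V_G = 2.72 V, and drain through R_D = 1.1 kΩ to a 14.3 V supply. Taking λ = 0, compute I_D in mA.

V_GS = V_G = 2.72 V, so V_ov = 2.72 − 1.3 = 1.42 V.
Assume saturation: I_D = ½ k_n V_ov² = 0.5 × 7.48 × 1.42² = 7.54 mA, giving V_DS = V_DD − I_D R_D = 14.3 − 7.54 × 1.1 = 6 V.
V_DS = 6 V ≥ V_ov = 1.42 V, confirming saturation.

I_D = 7.54 mA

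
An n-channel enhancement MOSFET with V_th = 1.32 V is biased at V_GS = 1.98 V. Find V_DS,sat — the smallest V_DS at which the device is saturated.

The boundary between triode and saturation is V_DS = V_GS − V_th = V_ov.
V_ov = 1.98 − 1.32 = 0.66 V.

V_DS,sat = 0.660 V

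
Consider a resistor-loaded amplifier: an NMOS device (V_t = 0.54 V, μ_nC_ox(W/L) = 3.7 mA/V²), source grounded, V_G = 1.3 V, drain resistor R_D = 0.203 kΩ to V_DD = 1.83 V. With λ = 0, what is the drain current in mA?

V_GS = V_G = 1.3 V, so V_ov = 1.3 − 0.54 = 0.76 V.
Assume saturation: I_D = ½ k_n V_ov² = 0.5 × 3.7 × 0.76² = 1.07 mA, giving V_DS = V_DD − I_D R_D = 1.83 − 1.07 × 0.203 = 1.61 V.
V_DS = 1.61 V ≥ V_ov = 0.76 V, confirming saturation.

I_D = 1.07 mA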